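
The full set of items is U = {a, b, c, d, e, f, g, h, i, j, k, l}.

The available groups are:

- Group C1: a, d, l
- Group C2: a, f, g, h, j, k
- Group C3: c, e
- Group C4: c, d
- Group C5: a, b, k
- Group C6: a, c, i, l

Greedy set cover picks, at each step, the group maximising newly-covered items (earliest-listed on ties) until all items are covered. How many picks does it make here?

5

Greedy: pick C2 (covers 6 new) → pick C6 (covers 3 new) → pick C1 (covers 1 new) → pick C3 (covers 1 new) → pick C5 (covers 1 new). Total picks: 5.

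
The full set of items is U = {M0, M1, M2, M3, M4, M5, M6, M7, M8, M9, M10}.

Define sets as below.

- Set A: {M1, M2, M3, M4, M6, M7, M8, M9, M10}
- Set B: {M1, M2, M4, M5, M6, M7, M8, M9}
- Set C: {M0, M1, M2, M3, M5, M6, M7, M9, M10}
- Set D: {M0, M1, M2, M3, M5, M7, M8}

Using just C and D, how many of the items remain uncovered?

Union of C, D = {M0, M1, M2, M3, M5, M6, M7, M8, M9, M10}.
Not covered: M4 — 1 item.

1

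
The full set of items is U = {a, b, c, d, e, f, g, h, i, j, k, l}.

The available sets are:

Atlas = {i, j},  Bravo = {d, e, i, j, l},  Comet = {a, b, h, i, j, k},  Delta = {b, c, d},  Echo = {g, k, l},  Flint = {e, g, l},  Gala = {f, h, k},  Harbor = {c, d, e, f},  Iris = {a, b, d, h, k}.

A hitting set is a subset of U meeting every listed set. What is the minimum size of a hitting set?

T = {b, f, g, i} meets every set (each contains at least one member of T), and |T| = 4.
The sets Atlas, Delta, Flint, Gala are pairwise disjoint, so any hitting set needs a separate item for each — at least 4. Hence 4 is optimal.

4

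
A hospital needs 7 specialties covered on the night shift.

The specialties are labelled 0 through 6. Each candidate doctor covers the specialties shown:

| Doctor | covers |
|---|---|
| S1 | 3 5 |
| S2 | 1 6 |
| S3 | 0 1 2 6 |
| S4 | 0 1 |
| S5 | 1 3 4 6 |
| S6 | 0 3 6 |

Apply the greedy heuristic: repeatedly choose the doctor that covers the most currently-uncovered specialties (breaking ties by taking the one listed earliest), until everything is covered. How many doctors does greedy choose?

3

Greedy: pick S3 (covers 4 new) → pick S1 (covers 2 new) → pick S5 (covers 1 new). Total picks: 3.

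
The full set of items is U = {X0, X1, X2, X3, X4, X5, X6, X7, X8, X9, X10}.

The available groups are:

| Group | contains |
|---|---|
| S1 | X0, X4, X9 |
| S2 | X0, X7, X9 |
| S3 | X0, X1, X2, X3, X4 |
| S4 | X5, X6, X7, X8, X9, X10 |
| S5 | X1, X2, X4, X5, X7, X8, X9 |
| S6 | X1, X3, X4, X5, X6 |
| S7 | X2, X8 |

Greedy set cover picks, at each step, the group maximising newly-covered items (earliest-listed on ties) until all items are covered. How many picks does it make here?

Greedy: pick S5 (covers 7 new) → pick S3 (covers 2 new) → pick S4 (covers 2 new). Total picks: 3.
(The true minimum cover uses only 2 groups, so greedy is not optimal here.)

3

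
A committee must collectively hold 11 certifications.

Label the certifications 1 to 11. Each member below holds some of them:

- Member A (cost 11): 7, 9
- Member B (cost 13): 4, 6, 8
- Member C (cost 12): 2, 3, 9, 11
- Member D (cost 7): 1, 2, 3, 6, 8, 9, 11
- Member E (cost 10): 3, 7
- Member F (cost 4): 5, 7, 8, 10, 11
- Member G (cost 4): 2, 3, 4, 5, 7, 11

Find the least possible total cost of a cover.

15

D, F, G together cover every certification (D ∪ F ∪ G = {1, 2, 3, 4, 5, 6, 7, 8, 9, 10, 11}); total cost 7 + 4 + 4 = 15.
No covering selection has total cost below 15.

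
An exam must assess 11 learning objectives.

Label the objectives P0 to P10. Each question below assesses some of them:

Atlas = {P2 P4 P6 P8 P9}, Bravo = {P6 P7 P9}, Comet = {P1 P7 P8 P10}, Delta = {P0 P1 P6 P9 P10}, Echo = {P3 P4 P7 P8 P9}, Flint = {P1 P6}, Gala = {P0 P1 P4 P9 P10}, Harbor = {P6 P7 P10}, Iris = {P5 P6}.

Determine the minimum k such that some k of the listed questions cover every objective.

4

Atlas and Echo and Gala and Iris together: Atlas ∪ Echo ∪ Gala ∪ Iris = {P0, P1, P2, P3, P4, P5, P6, P7, P8, P9, P10} — every objective is covered.
No 3 of the 9 questions cover everything (all 84 combinations miss at least one objective), so 4 is optimal.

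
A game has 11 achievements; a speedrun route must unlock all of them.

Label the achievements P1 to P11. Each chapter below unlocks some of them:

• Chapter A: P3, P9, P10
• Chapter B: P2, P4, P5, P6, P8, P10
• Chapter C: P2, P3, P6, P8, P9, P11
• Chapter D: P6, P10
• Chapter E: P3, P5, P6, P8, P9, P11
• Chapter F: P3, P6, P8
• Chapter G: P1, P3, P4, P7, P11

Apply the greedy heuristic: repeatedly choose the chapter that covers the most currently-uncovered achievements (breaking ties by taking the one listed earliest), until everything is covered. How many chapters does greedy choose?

Greedy: pick B (covers 6 new) → pick G (covers 4 new) → pick A (covers 1 new). Total picks: 3.

3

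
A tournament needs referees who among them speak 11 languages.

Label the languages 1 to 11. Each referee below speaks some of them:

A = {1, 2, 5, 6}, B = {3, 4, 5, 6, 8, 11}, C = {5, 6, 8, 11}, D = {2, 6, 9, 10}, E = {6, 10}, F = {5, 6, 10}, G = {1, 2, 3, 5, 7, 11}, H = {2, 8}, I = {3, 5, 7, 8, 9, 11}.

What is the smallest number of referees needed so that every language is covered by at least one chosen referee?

3

B and D and G together: B ∪ D ∪ G = {1, 2, 3, 4, 5, 6, 7, 8, 9, 10, 11} — every language is covered.
Only B contains 4, so B is forced; the remaining 5 languages need at least 2 more referees (each remaining referee adds at most 3) — so at least 3 referees are needed, and 3 is optimal.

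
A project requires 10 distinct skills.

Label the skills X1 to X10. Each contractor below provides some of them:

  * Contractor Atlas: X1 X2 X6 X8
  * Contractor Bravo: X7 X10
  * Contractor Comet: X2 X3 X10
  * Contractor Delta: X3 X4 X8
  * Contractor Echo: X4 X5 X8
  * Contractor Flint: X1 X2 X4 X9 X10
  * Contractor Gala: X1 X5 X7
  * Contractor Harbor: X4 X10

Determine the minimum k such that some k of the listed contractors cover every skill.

4

Atlas and Delta and Flint and Gala together: Atlas ∪ Delta ∪ Flint ∪ Gala = {X1, X2, X3, X4, X5, X6, X7, X8, X9, X10} — every skill is covered.
Only Flint contains X9, so Flint is forced; the remaining 5 skills need at least 3 more contractors (each remaining contractor adds at most 2) — so at least 4 contractors are needed, and 4 is optimal.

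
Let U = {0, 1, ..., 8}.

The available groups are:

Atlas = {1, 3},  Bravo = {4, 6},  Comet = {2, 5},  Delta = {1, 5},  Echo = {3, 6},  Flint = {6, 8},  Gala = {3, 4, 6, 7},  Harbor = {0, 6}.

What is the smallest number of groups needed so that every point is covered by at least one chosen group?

5

Take {Comet, Delta, Flint, Gala, Harbor}. Their union is {0, 1, 2, 3, 4, 5, 6, 7, 8}, which is all 9 points.
No 4 of the 8 groups cover everything (all 70 combinations miss at least one point), so 5 is optimal.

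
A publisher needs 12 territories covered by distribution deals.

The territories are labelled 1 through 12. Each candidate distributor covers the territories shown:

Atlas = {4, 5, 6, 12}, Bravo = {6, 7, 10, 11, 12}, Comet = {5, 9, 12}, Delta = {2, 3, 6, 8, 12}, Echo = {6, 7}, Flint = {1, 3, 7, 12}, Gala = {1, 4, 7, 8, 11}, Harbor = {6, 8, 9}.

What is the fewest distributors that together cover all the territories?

Bravo and Comet and Delta and Gala together: Bravo ∪ Comet ∪ Delta ∪ Gala = {1, 2, 3, 4, 5, 6, 7, 8, 9, 10, 11, 12} — every territory is covered.
Only Bravo contains 10, so Bravo is forced; the remaining 7 territories need at least 3 more distributors (each remaining distributor adds at most 3) — so at least 4 distributors are needed, and 4 is optimal.

4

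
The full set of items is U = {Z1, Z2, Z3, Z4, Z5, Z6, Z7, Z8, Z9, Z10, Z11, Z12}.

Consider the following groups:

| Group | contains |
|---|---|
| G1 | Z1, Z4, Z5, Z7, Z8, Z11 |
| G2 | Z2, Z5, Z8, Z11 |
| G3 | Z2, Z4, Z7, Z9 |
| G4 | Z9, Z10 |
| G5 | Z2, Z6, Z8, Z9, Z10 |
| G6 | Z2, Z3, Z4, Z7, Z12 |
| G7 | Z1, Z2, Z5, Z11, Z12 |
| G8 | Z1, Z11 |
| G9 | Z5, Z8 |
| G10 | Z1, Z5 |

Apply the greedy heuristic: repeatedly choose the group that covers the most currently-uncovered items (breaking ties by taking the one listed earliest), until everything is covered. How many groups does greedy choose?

Greedy: pick G1 (covers 6 new) → pick G5 (covers 4 new) → pick G6 (covers 2 new). Total picks: 3.

3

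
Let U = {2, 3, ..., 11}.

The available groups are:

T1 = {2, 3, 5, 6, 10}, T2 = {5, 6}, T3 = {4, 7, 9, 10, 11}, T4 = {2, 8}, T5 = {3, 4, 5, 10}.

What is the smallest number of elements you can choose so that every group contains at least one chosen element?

The 3 elements {2, 5, 11} hit every group.
The groups T2, T3, T4 are pairwise disjoint, so any hitting set needs a separate element for each — at least 3. Hence 3 is optimal.

3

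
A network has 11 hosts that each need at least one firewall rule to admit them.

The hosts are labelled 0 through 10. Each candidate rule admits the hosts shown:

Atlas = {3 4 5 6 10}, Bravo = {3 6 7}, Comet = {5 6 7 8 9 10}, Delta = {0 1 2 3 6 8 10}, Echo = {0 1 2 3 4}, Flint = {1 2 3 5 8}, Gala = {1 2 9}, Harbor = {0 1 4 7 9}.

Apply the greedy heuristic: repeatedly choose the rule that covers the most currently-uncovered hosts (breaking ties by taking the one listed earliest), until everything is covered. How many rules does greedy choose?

3

Greedy: pick Delta (covers 7 new) → pick Comet (covers 3 new) → pick Atlas (covers 1 new). Total picks: 3.
(The true minimum cover uses only 2 rules, so greedy is not optimal here.)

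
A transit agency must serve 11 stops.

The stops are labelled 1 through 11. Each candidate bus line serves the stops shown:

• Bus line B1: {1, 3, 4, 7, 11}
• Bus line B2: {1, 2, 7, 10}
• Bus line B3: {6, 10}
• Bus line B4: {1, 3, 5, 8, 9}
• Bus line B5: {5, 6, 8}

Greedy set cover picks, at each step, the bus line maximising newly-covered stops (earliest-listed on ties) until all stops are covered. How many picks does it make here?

Greedy: pick B1 (covers 5 new) → pick B4 (covers 3 new) → pick B2 (covers 2 new) → pick B3 (covers 1 new). Total picks: 4.

4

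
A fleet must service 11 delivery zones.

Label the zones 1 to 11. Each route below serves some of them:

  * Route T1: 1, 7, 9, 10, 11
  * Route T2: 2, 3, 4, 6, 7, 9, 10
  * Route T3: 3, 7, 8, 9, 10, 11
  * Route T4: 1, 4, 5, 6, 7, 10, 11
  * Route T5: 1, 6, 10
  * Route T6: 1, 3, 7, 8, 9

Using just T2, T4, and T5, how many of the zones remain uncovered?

Union of T2, T4, T5 = {1, 2, 3, 4, 5, 6, 7, 9, 10, 11}.
Not covered: 8 — 1 zone.

1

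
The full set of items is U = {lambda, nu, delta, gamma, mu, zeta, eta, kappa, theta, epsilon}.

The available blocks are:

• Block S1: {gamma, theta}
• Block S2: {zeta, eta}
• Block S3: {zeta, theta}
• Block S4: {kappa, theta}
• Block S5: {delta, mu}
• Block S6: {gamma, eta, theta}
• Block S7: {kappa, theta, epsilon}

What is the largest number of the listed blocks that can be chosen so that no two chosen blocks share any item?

S2, S4, S5 are pairwise disjoint (S2={zeta,eta}; S4={kappa,theta}; S5={delta,mu}).
Every remaining block overlaps one of these, and no 4 of the listed blocks are pairwise disjoint, so 3 is the maximum.

3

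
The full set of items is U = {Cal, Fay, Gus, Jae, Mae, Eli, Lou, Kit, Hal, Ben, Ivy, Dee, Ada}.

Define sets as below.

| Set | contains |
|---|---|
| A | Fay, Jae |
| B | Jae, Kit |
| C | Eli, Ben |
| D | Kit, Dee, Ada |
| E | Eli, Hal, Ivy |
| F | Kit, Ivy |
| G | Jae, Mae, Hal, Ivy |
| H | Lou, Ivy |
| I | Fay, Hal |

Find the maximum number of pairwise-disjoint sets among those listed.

A, C, D, H are pairwise disjoint (A={Fay,Jae}; C={Eli,Ben}; D={Kit,Dee,Ada}; H={Lou,Ivy}).
Every remaining set overlaps one of these, and no 5 of the listed sets are pairwise disjoint, so 4 is the maximum.

4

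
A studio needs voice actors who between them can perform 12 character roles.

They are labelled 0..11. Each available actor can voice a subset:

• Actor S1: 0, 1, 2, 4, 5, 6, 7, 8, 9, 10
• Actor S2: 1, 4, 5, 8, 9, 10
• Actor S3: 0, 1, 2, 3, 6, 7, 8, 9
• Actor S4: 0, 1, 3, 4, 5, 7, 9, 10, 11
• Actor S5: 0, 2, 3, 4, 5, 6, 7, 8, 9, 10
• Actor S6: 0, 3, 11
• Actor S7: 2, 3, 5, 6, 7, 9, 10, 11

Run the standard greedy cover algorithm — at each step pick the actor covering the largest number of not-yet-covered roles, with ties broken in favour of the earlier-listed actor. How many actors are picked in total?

Greedy: pick S1 (covers 10 new) → pick S4 (covers 2 new). Total picks: 2.

2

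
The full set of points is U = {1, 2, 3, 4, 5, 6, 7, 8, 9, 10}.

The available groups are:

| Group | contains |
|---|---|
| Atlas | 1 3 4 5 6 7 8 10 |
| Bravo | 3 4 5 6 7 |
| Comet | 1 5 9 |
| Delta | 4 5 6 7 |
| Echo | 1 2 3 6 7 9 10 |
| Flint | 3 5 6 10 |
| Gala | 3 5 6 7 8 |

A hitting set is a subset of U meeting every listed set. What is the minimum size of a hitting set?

Take H = {5, 10}. Each listed group contains at least one of these, so H is a hitting set of size 2.
No single point lies in every group, so at least 2 are needed and 2 is optimal.

2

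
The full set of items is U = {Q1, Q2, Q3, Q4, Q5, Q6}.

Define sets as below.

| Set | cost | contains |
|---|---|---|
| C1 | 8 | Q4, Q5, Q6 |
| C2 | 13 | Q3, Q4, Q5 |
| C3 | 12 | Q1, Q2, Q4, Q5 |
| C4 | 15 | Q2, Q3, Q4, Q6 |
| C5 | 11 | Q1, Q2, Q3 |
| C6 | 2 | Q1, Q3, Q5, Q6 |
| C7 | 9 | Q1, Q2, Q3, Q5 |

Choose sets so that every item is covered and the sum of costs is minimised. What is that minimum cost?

C3, C6 together cover every item (C3 ∪ C6 = {Q1, Q2, Q3, Q4, Q5, Q6}); total cost 12 + 2 = 14.
No covering selection has total cost below 14.

14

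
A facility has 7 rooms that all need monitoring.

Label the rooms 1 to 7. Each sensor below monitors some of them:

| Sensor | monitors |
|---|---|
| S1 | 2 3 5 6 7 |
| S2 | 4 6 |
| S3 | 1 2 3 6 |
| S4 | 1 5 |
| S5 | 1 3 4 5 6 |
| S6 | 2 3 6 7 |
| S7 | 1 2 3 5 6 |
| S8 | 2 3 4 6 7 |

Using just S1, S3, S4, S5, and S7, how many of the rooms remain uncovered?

0

Union of S1, S3, S4, S5, S7 = {1, 2, 3, 4, 5, 6, 7} — that's every room, so 0 are uncovered.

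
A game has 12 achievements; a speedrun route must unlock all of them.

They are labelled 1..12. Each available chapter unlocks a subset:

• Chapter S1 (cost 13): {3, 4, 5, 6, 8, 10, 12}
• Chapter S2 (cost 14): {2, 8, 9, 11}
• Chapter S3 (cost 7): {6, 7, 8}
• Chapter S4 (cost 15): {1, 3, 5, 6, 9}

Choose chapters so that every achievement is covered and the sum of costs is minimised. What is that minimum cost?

49

S1, S2, S3, S4 together cover every achievement (S1 ∪ S2 ∪ S3 ∪ S4 = {1, 2, 3, 4, 5, 6, 7, 8, 9, 10, 11, 12}); total cost 13 + 14 + 7 + 15 = 49.
No covering selection has total cost below 49.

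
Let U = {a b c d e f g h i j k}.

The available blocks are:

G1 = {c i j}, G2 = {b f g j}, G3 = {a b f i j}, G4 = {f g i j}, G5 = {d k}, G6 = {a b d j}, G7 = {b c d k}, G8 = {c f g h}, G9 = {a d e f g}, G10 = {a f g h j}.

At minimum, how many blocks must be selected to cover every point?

Take {G3, G7, G8, G9}. Their union is {a, b, c, d, e, f, g, h, i, j, k}, which is all 11 points.
No 3 of the 10 blocks cover everything (all 120 combinations miss at least one point), so 4 is optimal.

4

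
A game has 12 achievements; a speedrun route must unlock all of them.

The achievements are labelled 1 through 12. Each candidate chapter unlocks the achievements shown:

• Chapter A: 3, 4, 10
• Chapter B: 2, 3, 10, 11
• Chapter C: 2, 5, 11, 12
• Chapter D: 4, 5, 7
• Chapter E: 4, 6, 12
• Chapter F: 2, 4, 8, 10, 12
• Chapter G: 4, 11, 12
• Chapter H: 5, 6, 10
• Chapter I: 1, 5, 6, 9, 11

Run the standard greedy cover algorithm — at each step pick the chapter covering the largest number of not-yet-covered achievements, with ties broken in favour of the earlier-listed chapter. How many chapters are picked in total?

Greedy: pick F (covers 5 new) → pick I (covers 5 new) → pick A (covers 1 new) → pick D (covers 1 new). Total picks: 4.

4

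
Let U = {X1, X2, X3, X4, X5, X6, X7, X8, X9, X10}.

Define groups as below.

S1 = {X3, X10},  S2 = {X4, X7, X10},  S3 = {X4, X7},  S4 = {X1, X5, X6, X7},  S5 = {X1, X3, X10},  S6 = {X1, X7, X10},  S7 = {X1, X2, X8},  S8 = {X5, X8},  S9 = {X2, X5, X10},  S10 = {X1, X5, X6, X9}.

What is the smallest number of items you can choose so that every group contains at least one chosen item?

H = {X6, X7, X8, X10} meets every group (each contains at least one member of H), and |H| = 4.
No choice of 3 items meets every group, so 4 is the minimum.

4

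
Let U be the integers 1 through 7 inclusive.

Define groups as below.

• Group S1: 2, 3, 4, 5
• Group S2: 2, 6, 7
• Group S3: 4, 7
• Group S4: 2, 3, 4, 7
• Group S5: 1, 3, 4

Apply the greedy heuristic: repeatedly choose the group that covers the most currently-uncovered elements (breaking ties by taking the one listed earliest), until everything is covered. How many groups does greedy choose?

3

Greedy: pick S1 (covers 4 new) → pick S2 (covers 2 new) → pick S5 (covers 1 new). Total picks: 3.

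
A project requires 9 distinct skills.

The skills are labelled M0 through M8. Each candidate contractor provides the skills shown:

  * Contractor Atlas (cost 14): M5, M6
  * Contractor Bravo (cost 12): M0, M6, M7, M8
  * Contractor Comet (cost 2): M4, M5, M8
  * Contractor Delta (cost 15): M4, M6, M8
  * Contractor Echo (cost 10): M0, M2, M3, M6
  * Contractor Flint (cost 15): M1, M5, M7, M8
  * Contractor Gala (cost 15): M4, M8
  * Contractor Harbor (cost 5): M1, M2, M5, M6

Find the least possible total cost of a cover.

27

Comet, Echo, Flint together cover every skill (Comet ∪ Echo ∪ Flint = {M0, M1, M2, M3, M4, M5, M6, M7, M8}); total cost 2 + 10 + 15 = 27.
The greedy pick Comet, Harbor, Echo, Bravo costs 29; no covering selection beats 27.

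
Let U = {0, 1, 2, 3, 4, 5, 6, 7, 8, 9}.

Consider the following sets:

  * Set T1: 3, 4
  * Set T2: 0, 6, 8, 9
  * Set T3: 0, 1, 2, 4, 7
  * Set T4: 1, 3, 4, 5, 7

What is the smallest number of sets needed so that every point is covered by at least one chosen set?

3

T2 and T3 and T4 together: T2 ∪ T3 ∪ T4 = {0, 1, 2, 3, 4, 5, 6, 7, 8, 9} — every point is covered.
Only T3 contains 2, so T3 is forced; the remaining 5 points need at least 2 more sets (each remaining set adds at most 3) — so at least 3 sets are needed, and 3 is optimal.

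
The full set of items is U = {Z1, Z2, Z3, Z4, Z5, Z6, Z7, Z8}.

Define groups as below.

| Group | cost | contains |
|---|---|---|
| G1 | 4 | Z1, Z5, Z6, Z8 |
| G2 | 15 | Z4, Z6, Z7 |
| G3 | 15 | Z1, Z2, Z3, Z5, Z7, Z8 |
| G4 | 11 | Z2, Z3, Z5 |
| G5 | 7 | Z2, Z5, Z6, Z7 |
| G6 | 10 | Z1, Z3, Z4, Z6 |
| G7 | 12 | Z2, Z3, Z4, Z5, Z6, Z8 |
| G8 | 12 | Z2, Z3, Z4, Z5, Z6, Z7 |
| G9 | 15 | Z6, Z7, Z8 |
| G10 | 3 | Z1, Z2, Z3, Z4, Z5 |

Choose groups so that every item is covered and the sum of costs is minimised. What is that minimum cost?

14

G1, G5, G10 together cover every item (G1 ∪ G5 ∪ G10 = {Z1, Z2, Z3, Z4, Z5, Z6, Z7, Z8}); total cost 4 + 7 + 3 = 14.
No covering selection has total cost below 14.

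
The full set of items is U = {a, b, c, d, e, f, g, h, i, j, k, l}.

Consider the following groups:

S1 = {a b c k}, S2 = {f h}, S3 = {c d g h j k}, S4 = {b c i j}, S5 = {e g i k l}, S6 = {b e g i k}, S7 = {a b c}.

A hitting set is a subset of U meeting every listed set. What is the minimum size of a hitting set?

3

T = {b, f, k} meets every group (each contains at least one member of T), and |T| = 3.
The groups S2, S5, S7 are pairwise disjoint, so any hitting set needs a separate item for each — at least 3. Hence 3 is optimal.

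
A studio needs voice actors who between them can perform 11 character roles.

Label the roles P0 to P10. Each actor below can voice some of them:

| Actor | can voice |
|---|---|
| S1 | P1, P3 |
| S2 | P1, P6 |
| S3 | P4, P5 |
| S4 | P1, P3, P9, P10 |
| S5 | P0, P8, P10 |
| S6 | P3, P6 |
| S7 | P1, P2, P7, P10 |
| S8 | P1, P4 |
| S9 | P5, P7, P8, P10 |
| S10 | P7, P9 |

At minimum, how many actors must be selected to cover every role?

5

S3 and S5 and S6 and S7 and S10 together: S3 ∪ S5 ∪ S6 ∪ S7 ∪ S10 = {P0, P1, P2, P3, P4, P5, P6, P7, P8, P9, P10} — every role is covered.
Only S7 contains P2, so S7 is forced; the remaining 7 roles need at least 4 more actors (each remaining actor adds at most 2) — so at least 5 actors are needed, and 5 is optimal.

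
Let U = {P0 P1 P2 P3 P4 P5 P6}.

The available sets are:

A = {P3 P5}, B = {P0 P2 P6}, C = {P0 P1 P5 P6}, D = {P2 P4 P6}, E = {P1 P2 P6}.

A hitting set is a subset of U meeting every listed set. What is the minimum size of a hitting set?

2

The 2 elements {P5, P6} hit every set.
The sets A, D are pairwise disjoint, so any hitting set needs a separate element for each — at least 2. Hence 2 is optimal.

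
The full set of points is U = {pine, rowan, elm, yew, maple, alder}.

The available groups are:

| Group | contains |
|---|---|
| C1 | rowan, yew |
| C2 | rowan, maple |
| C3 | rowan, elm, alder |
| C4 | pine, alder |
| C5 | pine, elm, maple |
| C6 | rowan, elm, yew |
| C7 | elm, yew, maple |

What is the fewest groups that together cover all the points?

3

Take {C3, C4, C7}. Their union is {pine, rowan, elm, yew, maple, alder}, which is all 6 points.
No 2 of the 7 groups cover everything (all 21 combinations miss at least one point), so 3 is optimal.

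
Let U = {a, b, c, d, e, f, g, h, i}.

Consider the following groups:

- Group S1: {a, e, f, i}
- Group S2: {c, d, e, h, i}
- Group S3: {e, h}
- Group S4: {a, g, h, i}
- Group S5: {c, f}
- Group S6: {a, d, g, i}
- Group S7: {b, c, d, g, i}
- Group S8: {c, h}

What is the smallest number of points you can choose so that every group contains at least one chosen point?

3

T = {c, e, i} meets every group (each contains at least one member of T), and |T| = 3.
The groups S3, S5, S6 are pairwise disjoint, so any hitting set needs a separate point for each — at least 3. Hence 3 is optimal.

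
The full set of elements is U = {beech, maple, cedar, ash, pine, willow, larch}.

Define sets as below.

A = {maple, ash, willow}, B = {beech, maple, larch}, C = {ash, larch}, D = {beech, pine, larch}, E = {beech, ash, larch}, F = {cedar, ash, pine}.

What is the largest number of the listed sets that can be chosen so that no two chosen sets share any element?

B, F are pairwise disjoint (B={beech,maple,larch}; F={cedar,ash,pine}).
Every remaining set overlaps one of these, and no 3 of the listed sets are pairwise disjoint, so 2 is the maximum.

2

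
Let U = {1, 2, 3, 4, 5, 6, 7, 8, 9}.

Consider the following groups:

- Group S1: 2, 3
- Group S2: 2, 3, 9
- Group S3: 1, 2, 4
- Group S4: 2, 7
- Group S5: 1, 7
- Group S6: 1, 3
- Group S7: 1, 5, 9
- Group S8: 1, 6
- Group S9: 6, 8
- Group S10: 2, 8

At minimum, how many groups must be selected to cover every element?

5

S1 and S3 and S5 and S7 and S9 together: S1 ∪ S3 ∪ S5 ∪ S7 ∪ S9 = {1, 2, 3, 4, 5, 6, 7, 8, 9} — every element is covered.
No 4 of the 10 groups cover everything (all 210 combinations miss at least one element), so 5 is optimal.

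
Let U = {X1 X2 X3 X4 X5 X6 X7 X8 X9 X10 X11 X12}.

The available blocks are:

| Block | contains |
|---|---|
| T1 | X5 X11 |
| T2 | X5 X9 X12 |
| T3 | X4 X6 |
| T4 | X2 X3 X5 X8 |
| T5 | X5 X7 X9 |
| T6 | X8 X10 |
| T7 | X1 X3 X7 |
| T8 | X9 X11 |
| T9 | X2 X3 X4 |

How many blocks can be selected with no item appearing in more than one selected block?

T3, T6, T7, T8 are pairwise disjoint (T3={X4,X6}; T6={X8,X10}; T7={X1,X3,X7}; T8={X9,X11}).
Every remaining block overlaps one of these, and no 5 of the listed blocks are pairwise disjoint, so 4 is the maximum.

4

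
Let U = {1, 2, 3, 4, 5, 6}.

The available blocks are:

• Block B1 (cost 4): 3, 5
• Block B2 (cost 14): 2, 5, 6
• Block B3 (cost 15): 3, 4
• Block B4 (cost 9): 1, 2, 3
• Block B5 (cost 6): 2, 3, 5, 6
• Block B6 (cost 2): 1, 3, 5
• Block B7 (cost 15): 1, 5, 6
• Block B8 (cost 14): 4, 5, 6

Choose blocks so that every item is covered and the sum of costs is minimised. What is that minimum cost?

B5, B6, B8 together cover every item (B5 ∪ B6 ∪ B8 = {1, 2, 3, 4, 5, 6}); total cost 6 + 2 + 14 = 22.
No covering selection has total cost below 22.

22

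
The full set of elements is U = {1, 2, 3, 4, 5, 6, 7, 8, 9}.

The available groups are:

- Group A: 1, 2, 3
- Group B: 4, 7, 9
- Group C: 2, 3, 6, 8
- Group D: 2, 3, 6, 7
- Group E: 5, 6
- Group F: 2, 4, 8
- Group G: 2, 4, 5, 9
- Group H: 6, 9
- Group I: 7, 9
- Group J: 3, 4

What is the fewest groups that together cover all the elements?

4

Take {A, D, F, G}. Their union is {1, 2, 3, 4, 5, 6, 7, 8, 9}, which is all 9 elements.
No 3 of the 10 groups cover everything (all 120 combinations miss at least one element), so 4 is optimal.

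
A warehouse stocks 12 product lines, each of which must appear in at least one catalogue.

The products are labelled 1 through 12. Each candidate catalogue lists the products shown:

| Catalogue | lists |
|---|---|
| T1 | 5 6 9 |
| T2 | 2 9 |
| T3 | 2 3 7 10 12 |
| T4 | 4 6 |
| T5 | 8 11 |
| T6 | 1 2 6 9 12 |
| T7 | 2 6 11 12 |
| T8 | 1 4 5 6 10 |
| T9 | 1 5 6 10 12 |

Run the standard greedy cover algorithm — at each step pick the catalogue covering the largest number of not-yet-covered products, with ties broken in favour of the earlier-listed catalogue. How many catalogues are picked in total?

4

Greedy: pick T3 (covers 5 new) → pick T8 (covers 4 new) → pick T5 (covers 2 new) → pick T1 (covers 1 new). Total picks: 4.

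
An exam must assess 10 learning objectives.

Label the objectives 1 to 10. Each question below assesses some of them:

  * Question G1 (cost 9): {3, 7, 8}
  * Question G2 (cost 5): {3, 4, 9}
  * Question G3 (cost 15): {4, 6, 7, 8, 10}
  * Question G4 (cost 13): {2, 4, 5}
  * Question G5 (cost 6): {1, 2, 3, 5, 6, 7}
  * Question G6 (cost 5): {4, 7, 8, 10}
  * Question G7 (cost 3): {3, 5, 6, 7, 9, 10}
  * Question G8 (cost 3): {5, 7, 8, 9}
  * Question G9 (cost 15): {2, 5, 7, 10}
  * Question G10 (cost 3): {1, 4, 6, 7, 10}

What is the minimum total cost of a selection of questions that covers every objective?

G5, G8, G10 together cover every objective (G5 ∪ G8 ∪ G10 = {1, 2, 3, 4, 5, 6, 7, 8, 9, 10}); total cost 6 + 3 + 3 = 12.
The greedy pick G7, G10, G8, G5 costs 15; no covering selection beats 12.

12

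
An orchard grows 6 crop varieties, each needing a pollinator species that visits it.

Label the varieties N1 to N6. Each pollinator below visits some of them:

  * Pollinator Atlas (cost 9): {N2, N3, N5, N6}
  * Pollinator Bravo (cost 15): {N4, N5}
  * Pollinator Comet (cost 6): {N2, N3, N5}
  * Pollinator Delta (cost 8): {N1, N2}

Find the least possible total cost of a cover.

Atlas, Bravo, Delta together cover every variety (Atlas ∪ Bravo ∪ Delta = {N1, N2, N3, N4, N5, N6}); total cost 9 + 15 + 8 = 32.
The greedy pick Comet, Delta, Atlas, Bravo costs 38; no covering selection beats 32.

32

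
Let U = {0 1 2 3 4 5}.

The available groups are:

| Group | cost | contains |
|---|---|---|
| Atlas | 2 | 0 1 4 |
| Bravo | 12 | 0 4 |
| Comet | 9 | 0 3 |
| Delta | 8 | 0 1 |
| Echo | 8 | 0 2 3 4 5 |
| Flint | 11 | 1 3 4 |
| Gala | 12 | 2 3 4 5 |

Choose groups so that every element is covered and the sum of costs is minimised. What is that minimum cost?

10

Atlas, Echo together cover every element (Atlas ∪ Echo = {0, 1, 2, 3, 4, 5}); total cost 2 + 8 = 10.
No covering selection has total cost below 10.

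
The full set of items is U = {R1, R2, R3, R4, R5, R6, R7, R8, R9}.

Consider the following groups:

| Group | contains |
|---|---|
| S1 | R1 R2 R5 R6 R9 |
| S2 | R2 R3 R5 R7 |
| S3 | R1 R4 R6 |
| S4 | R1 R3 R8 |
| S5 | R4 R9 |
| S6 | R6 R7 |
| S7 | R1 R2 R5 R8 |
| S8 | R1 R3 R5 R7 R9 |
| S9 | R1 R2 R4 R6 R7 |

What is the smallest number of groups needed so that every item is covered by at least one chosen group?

3

Take {S1, S4, S9}. Their union is {R1, R2, R3, R4, R5, R6, R7, R8, R9}, which is all 9 items.
No 2 of the 9 groups cover everything (all 36 combinations miss at least one item), so 3 is optimal.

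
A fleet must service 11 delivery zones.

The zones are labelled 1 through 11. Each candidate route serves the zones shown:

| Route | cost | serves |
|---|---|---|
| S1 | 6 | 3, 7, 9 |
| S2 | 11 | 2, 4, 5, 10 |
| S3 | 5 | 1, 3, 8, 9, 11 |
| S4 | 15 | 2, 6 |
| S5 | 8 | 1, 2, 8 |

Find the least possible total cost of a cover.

S1, S2, S3, S4 together cover every zone (S1 ∪ S2 ∪ S3 ∪ S4 = {1, 2, 3, 4, 5, 6, 7, 8, 9, 10, 11}); total cost 6 + 11 + 5 + 15 = 37.
No covering selection has total cost below 37.

37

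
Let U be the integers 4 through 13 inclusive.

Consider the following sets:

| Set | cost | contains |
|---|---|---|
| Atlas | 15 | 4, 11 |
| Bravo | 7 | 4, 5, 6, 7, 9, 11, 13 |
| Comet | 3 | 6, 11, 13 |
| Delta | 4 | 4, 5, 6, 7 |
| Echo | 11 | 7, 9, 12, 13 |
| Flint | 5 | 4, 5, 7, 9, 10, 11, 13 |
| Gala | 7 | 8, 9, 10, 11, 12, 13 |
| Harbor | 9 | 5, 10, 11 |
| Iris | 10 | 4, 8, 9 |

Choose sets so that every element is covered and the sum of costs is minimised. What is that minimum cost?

Delta, Gala together cover every element (Delta ∪ Gala = {4, 5, 6, 7, 8, 9, 10, 11, 12, 13}); total cost 4 + 7 = 11.
The greedy pick Flint, Comet, Gala costs 15; no covering selection beats 11.

11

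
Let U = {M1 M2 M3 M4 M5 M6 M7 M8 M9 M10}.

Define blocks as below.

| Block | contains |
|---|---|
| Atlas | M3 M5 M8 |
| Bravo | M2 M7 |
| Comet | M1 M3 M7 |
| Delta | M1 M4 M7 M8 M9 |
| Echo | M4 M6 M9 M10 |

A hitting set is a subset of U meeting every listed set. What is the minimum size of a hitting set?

Take H = {M7, M8, M9}. Each listed block contains at least one of these, so H is a hitting set of size 3.
The blocks Atlas, Bravo, Echo are pairwise disjoint, so any hitting set needs a separate point for each — at least 3. Hence 3 is optimal.

3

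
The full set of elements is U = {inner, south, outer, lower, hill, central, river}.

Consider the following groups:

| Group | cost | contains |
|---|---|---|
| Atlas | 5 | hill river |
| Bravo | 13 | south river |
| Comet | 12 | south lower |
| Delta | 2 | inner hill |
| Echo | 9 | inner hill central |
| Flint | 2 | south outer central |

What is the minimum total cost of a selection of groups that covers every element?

Atlas, Comet, Delta, Flint together cover every element (Atlas ∪ Comet ∪ Delta ∪ Flint = {inner, south, outer, lower, hill, central, river}); total cost 5 + 12 + 2 + 2 = 21.
No covering selection has total cost below 21.

21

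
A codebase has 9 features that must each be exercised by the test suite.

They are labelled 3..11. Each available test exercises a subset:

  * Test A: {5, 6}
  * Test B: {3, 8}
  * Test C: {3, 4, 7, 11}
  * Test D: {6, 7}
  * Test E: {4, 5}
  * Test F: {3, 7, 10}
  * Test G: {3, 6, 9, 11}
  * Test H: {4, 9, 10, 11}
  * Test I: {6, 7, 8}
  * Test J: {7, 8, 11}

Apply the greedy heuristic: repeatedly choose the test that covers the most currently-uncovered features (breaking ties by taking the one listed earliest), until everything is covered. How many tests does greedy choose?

4

Greedy: pick C (covers 4 new) → pick A (covers 2 new) → pick H (covers 2 new) → pick B (covers 1 new). Total picks: 4.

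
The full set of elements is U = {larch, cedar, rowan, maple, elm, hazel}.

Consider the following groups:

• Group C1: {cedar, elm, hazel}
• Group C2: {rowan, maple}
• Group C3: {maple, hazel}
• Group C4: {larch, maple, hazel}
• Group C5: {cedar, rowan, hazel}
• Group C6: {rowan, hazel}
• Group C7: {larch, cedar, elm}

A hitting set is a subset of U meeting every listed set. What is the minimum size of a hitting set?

3

The 3 elements {cedar, maple, hazel} hit every group.
No choice of 2 elements meets every group, so 3 is the minimum.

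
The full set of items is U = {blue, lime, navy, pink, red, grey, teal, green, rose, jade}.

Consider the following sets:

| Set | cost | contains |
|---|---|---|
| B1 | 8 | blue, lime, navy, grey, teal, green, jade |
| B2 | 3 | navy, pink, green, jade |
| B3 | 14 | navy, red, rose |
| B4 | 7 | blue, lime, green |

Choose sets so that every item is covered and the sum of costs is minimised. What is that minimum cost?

B1, B2, B3 together cover every item (B1 ∪ B2 ∪ B3 = {blue, lime, navy, pink, red, grey, teal, green, rose, jade}); total cost 8 + 3 + 14 = 25.
No covering selection has total cost below 25.

25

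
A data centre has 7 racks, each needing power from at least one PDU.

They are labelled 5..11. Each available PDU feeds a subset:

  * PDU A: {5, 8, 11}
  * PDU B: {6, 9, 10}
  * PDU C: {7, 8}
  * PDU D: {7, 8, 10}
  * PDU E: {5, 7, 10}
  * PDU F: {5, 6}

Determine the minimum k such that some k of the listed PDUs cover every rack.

3

Take {A, B, D}. Their union is {5, 6, 7, 8, 9, 10, 11}, which is all 7 racks.
Each PDU has at most 3 racks, and 2·3 = 6 < 7 — so at least 3 PDUs are needed, and 3 is optimal.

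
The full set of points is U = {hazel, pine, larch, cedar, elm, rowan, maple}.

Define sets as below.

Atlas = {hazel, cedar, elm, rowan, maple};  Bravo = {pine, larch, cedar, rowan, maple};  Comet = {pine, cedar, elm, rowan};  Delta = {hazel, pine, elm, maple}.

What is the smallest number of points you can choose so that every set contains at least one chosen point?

2

The 2 points {larch, elm} hit every set.
No single point lies in every set, so at least 2 are needed and 2 is optimal.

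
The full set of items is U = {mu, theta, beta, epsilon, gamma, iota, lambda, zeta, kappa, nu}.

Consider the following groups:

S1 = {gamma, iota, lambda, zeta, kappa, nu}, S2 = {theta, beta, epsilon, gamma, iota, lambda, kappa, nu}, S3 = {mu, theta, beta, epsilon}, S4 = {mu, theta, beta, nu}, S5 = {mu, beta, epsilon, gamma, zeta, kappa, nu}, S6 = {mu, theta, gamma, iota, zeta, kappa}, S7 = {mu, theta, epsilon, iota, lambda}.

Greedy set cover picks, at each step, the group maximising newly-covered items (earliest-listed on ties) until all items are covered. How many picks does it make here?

Greedy: pick S2 (covers 8 new) → pick S5 (covers 2 new). Total picks: 2.

2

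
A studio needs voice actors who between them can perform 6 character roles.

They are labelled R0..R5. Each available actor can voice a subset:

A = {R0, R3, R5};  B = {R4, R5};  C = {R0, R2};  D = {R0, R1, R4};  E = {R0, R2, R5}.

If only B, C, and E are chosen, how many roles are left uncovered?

Union of B, C, E = {R0, R2, R4, R5}.
Not covered: R1, R3 — 2 roles.

2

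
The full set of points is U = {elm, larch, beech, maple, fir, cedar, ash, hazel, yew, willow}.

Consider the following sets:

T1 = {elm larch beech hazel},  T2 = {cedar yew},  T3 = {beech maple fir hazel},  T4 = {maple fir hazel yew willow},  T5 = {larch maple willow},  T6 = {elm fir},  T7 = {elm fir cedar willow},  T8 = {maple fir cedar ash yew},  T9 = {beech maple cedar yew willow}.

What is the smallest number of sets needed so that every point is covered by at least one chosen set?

T1, T5, and T8 cover everything between them: the union {elm, larch, beech, maple, fir, cedar, ash, hazel, yew, willow} is all of U.
Only T8 contains ash, so T8 is forced; the remaining 5 points need at least 2 more sets (each remaining set adds at most 4) — so at least 3 sets are needed, and 3 is optimal.

3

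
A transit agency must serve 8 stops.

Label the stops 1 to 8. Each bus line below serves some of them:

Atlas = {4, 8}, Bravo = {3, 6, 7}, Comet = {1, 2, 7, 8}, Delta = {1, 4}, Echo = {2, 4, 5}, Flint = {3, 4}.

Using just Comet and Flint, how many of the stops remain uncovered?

Union of Comet, Flint = {1, 2, 3, 4, 7, 8}.
Not covered: 5, 6 — 2 stops.

2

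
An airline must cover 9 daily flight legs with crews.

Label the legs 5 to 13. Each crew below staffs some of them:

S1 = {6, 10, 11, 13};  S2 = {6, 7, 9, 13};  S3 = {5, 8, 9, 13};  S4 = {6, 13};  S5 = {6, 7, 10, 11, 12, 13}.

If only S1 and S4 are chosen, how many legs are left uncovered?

5

Union of S1, S4 = {6, 10, 11, 13}.
Not covered: 5, 7, 8, 9, 12 — 5 legs.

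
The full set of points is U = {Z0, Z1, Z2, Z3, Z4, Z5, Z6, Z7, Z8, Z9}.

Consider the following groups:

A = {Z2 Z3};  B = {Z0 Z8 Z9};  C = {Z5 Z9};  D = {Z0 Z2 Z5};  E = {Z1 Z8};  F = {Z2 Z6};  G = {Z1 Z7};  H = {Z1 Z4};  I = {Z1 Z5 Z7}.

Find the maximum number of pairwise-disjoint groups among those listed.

3

A, C, H are pairwise disjoint (A={Z2,Z3}; C={Z5,Z9}; H={Z1,Z4}).
Every remaining group overlaps one of these, and no 4 of the listed groups are pairwise disjoint, so 3 is the maximum.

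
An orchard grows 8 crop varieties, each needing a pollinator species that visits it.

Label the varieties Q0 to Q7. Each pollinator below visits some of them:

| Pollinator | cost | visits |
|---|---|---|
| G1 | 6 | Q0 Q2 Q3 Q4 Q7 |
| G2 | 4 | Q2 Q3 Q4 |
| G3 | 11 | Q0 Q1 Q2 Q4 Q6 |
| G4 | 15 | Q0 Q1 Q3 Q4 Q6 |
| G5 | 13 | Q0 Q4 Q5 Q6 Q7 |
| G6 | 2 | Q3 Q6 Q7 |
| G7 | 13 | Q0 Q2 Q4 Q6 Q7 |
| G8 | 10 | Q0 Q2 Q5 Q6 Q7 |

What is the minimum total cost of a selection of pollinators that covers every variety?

G3, G6, G8 together cover every variety (G3 ∪ G6 ∪ G8 = {Q0, Q1, Q2, Q3, Q4, Q5, Q6, Q7}); total cost 11 + 2 + 10 = 23.
The greedy pick G6, G1, G8, G3 costs 29; no covering selection beats 23.

23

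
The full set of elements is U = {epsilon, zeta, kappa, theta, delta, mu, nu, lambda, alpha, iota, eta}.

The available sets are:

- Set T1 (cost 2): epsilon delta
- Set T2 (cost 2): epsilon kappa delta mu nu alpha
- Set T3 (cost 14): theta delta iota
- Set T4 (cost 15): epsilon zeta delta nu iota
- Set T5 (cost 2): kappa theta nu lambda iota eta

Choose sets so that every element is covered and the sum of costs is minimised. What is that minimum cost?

T2, T4, T5 together cover every element (T2 ∪ T4 ∪ T5 = {epsilon, zeta, kappa, theta, delta, mu, nu, lambda, alpha, iota, eta}); total cost 2 + 15 + 2 = 19.
No covering selection has total cost below 19.

19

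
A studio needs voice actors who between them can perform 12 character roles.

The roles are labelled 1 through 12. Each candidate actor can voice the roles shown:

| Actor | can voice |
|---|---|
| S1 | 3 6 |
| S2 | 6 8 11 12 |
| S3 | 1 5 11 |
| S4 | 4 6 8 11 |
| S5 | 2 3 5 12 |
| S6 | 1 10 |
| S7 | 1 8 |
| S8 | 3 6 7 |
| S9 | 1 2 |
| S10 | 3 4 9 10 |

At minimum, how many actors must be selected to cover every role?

S4 and S5 and S6 and S8 and S10 together: S4 ∪ S5 ∪ S6 ∪ S8 ∪ S10 = {1, 2, 3, 4, 5, 6, 7, 8, 9, 10, 11, 12} — every role is covered.
No 4 of the 10 actors cover everything (all 210 combinations miss at least one role), so 5 is optimal.

5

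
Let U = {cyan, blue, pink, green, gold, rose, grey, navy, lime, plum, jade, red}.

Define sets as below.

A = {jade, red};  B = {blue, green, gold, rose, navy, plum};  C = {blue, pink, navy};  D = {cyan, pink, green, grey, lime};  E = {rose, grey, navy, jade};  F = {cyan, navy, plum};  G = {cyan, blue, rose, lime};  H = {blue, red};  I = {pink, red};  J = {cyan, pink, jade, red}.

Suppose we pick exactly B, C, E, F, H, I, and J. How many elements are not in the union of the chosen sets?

1

Union of B, C, E, F, H, I, J = {cyan, blue, pink, green, gold, rose, grey, navy, plum, jade, red}.
Not covered: lime — 1 element.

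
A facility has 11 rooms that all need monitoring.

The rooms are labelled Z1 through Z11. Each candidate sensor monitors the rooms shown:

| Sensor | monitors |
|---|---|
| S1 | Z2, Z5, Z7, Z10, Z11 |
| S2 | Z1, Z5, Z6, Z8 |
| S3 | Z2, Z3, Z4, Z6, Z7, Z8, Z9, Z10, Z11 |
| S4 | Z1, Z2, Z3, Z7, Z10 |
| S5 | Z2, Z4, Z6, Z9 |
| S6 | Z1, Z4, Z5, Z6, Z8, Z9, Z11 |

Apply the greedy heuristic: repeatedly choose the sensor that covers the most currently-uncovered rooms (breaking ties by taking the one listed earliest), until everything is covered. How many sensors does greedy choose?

Greedy: pick S3 (covers 9 new) → pick S2 (covers 2 new). Total picks: 2.

2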